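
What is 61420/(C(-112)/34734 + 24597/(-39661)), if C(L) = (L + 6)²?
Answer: -42305640693540/204360601 ≈ -2.0701e+5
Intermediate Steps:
C(L) = (6 + L)²
61420/(C(-112)/34734 + 24597/(-39661)) = 61420/((6 - 112)²/34734 + 24597/(-39661)) = 61420/((-106)²*(1/34734) + 24597*(-1/39661)) = 61420/(11236*(1/34734) - 24597/39661) = 61420/(5618/17367 - 24597/39661) = 61420/(-204360601/688792587) = 61420*(-688792587/204360601) = -42305640693540/204360601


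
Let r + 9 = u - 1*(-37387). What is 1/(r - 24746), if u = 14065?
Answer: 1/26697 ≈ 3.7457e-5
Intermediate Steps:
r = 51443 (r = -9 + (14065 - 1*(-37387)) = -9 + (14065 + 37387) = -9 + 51452 = 51443)
1/(r - 24746) = 1/(51443 - 24746) = 1/26697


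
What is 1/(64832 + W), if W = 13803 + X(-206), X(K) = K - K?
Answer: 1/78635 ≈ 1.2717e-5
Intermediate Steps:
X(K) = 0
W = 13803 (W = 13803 + 0 = 13803)
1/(64832 + W) = 1/(64832 + 13803) = 1/78635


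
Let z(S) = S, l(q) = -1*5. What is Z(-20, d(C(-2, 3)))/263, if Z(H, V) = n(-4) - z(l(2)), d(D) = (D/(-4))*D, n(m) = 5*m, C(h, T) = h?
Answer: -15/263 ≈ -0.057034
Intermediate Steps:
l(q) = -5
d(D) = -D²/4 (d(D) = (D*(-¼))*D = (-D/4)*D = -D²/4)
Z(H, V) = -15 (Z(H, V) = 5*(-4) - 1*(-5) = -20 + 5 = -15)
Z(-20, d(C(-2, 3)))/263 = -15/263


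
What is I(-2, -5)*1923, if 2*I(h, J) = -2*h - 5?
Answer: -1923/2 ≈ -961.50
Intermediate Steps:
I(h, J) = -5/2 - h (I(h, J) = (-2*h - 5)/2 = (-5 - 2*h)/2 = -5/2 - h)
I(-2, -5)*1923 = (-5/2 - 1*(-2))*1923 = (-5/2 + 2)*1923 = -½*1923 = -1923/2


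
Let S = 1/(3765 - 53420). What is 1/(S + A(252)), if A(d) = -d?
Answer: -49655/12513061 ≈ -0.0039683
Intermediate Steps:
S = -1/49655 (S = 1/(-49655) = -1/49655 ≈ -2.0139e-5)
1/(S + A(252)) = 1/(-1/49655 - 1*252) = 1/(-1/49655 - 252) = 1/(-12513061/49655) = -49655/12513061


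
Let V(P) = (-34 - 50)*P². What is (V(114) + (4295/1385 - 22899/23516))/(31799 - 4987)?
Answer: -7111011205627/174651544784 ≈ -40.715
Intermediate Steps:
V(P) = -84*P²
(V(114) + (4295/1385 - 22899/23516))/(31799 - 4987) = (-84*114² + (4295/1385 - 22899/23516))/(31799 - 4987) = (-84*12996 + (4295*(1/1385) - 22899*1/23516))/26812 = (-1091664 + (859/277 - 22899/23516))*(1/26812) = (-1091664 + 13857221/6513932)*(1/26812) = -7111011205627/6513932*1/26812 = -7111011205627/174651544784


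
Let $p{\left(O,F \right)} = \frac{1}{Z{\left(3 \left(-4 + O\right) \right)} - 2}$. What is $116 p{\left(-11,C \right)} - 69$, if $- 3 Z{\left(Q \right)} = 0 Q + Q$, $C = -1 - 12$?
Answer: $- \frac{781}{13} \approx -60.077$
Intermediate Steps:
$C = -13$ ($C = -1 - 12 = -13$)
$Z{\left(Q \right)} = - \frac{Q}{3}$ ($Z{\left(Q \right)} = - \frac{0 Q + Q}{3} = - \frac{0 + Q}{3} = - \frac{Q}{3}$)
$p{\left(O,F \right)} = \frac{1}{2 - O}$ ($p{\left(O,F \right)} = \frac{1}{- \frac{3 \left(-4 + O\right)}{3} - 2} = \frac{1}{- \frac{-12 + 3 O}{3} - 2} = \frac{1}{\left(4 - O\right) - 2} = \frac{1}{2 - O}$)
$116 p{\left(-11,C \right)} - 69 = 116 \left(- \frac{1}{-2 - 11}\right) - 69 = 116 \left(- \frac{1}{-13}\right) - 69 = 116 \left(\left(-1\right) \left(- \frac{1}{13}\right)\right) - 69 = 116 \cdot \frac{1}{13} - 69 = \frac{116}{13} - 69 = - \frac{781}{13}$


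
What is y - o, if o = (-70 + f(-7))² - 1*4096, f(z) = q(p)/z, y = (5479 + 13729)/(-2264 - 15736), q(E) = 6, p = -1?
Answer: -102069649/110250 ≈ -925.80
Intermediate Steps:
y = -2401/2250 (y = 19208/(-18000) = 19208*(-1/18000) = -2401/2250 ≈ -1.0671)
f(z) = 6/z
o = 45312/49 (o = (-70 + 6/(-7))² - 1*4096 = (-70 + 6*(-⅐))² - 4096 = (-70 - 6/7)² - 4096 = (-496/7)² - 4096 = 246016/49 - 4096 = 45312/49 ≈ 924.73)
y - o = -2401/2250 - 1*45312/49 = -2401/2250 - 45312/49 = -102069649/110250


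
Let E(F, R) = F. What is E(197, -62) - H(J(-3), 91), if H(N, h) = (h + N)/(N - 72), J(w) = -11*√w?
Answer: 366316/1849 - 1793*I*√3/5547 ≈ 198.12 - 0.55986*I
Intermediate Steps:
H(N, h) = (N + h)/(-72 + N)
E(197, -62) - H(J(-3), 91) = 197 - (-11*I*√3 + 91)/(-72 - 11*I*√3) = 197 - (91 - 11*I*√3)/(-72 - 11*I*√3)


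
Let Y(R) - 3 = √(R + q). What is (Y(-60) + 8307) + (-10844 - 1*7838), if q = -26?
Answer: -10372 + I*√86 ≈ -10372.0 + 9.2736*I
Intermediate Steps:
Y(R) = 3 + √(-26 + R) (Y(R) = 3 + √(R - 26) = 3 + √(-26 + R))
(Y(-60) + 8307) + (-10844 - 1*7838) = ((3 + √(-26 - 60)) + 8307) + (-10844 - 1*7838) = ((3 + √(-86)) + 8307) + (-10844 - 7838) = ((3 + I*√86) + 8307) - 18682 = (8310 + I*√86) - 18682 = -10372 + I*√86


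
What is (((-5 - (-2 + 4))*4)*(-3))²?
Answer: 7056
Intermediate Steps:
(((-5 - (-2 + 4))*4)*(-3))² = (((-5 - 1*2)*4)*(-3))² = (((-5 - 2)*4)*(-3))² = (-7*4*(-3))² = (-28*(-3))² = 84² = 7056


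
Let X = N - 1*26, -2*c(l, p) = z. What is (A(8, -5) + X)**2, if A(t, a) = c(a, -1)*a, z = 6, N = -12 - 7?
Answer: 900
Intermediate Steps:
N = -19
c(l, p) = -3 (c(l, p) = -1/2*6 = -3)
X = -45 (X = -19 - 1*26 = -19 - 26 = -45)
A(t, a) = -3*a
(A(8, -5) + X)**2 = (-3*(-5) - 45)**2 = (15 - 45)**2 = (-30)**2 = 900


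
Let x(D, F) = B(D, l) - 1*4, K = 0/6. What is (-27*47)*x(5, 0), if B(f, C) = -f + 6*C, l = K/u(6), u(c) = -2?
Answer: 11421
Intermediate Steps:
K = 0 (K = 0*(⅙) = 0)
l = 0 (l = 0/(-2) = 0*(-½) = 0)
x(D, F) = -4 - D (x(D, F) = (-D + 6*0) - 1*4 = (-D + 0) - 4 = -D - 4 = -4 - D)
(-27*47)*x(5, 0) = (-27*47)*(-4 - 1*5) = -1269*(-4 - 5) = -1269*(-9) = 11421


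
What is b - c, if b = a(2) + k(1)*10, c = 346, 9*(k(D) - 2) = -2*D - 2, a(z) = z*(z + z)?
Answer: -2902/9 ≈ -322.44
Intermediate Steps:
a(z) = 2*z² (a(z) = z*(2*z) = 2*z²)
k(D) = 16/9 - 2*D/9 (k(D) = 2 + (-2*D - 2)/9 = 2 + (-2 - 2*D)/9 = 2 + (-2/9 - 2*D/9) = 16/9 - 2*D/9)
b = 212/9 (b = 2*2² + (16/9 - 2/9*1)*10 = 2*4 + (16/9 - 2/9)*10 = 8 + (14/9)*10 = 8 + 140/9 = 212/9 ≈ 23.556)
b - c = 212/9 - 1*346 = 212/9 - 346 = -2902/9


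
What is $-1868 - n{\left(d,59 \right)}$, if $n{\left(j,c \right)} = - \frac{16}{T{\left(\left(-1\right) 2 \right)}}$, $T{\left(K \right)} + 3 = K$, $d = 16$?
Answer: $- \frac{9356}{5} \approx -1871.2$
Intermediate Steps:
$T{\left(K \right)} = -3 + K$
$n{\left(j,c \right)} = \frac{16}{5}$ ($n{\left(j,c \right)} = - \frac{16}{-3 - 2} = - \frac{16}{-5} = \left(-16\right) \left(- \frac{1}{5}\right) = \frac{16}{5}$)
$-1868 - n{\left(d,59 \right)} = -1868 - \frac{16}{5} = - \frac{9356}{5}$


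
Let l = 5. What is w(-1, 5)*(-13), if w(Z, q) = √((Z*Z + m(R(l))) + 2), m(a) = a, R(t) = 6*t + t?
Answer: -13*√38 ≈ -80.137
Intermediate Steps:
R(t) = 7*t
w(Z, q) = √(37 + Z²) (w(Z, q) = √((Z*Z + 7*5) + 2) = √((Z² + 35) + 2) = √((35 + Z²) + 2) = √(37 + Z²))
w(-1, 5)*(-13) = √(37 + (-1)²)*(-13) = √(37 + 1)*(-13) = √38*(-13) = -13*√38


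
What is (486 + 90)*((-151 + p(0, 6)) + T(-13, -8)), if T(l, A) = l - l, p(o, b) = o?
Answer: -86976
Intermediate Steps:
T(l, A) = 0
(486 + 90)*((-151 + p(0, 6)) + T(-13, -8)) = (486 + 90)*((-151 + 0) + 0) = 576*(-151 + 0) = 576*(-151) = -86976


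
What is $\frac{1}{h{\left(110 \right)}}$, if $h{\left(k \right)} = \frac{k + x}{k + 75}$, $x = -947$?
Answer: $- \frac{185}{837} \approx -0.22103$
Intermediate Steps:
$h{\left(k \right)} = \frac{-947 + k}{75 + k}$ ($h{\left(k \right)} = \frac{k - 947}{k + 75} = \frac{-947 + k}{75 + k}$)
$\frac{1}{h{\left(110 \right)}} = \frac{1}{\frac{1}{75 + 110} \left(-947 + 110\right)} = \frac{1}{\frac{1}{185} \left(-837\right)} = \frac{1}{- \frac{837}{185}} = - \frac{185}{837}$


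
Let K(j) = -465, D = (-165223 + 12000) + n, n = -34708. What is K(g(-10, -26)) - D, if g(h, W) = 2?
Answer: 187466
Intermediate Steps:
D = -187931 (D = (-165223 + 12000) - 34708 = -153223 - 34708 = -187931)
K(g(-10, -26)) - D = -465 - 1*(-187931) = -465 + 187931 = 187466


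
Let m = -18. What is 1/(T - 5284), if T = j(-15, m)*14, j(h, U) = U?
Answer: -1/5536 ≈ -0.00018064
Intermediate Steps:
T = -252 (T = -18*14 = -252)
1/(T - 5284) = 1/(-252 - 5284) = 1/(-5536) = -1/5536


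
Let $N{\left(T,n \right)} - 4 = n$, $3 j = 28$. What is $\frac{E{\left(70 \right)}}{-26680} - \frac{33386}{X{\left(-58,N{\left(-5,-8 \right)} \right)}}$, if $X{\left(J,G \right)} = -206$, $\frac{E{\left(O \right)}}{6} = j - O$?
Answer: $\frac{111351683}{687010} \approx 162.08$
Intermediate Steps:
$j = \frac{28}{3}$ ($j = \frac{1}{3} \cdot 28 = \frac{28}{3} \approx 9.3333$)
$E{\left(O \right)} = 56 - 6 O$ ($E{\left(O \right)} = 6 \left(\frac{28}{3} - O\right) = 56 - 6 O$)
$N{\left(T,n \right)} = 4 + n$
$\frac{E{\left(70 \right)}}{-26680} - \frac{33386}{X{\left(-58,N{\left(-5,-8 \right)} \right)}} = \frac{56 - 420}{-26680} - \frac{33386}{-206} = \left(56 - 420\right) \left(- \frac{1}{26680}\right) - - \frac{16693}{103} = \left(-364\right) \left(- \frac{1}{26680}\right) + \frac{16693}{103} = \frac{91}{6670} + \frac{16693}{103} = \frac{111351683}{687010}$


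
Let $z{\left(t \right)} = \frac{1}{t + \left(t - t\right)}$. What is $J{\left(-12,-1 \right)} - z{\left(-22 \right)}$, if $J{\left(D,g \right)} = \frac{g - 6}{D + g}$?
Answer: $\frac{167}{286} \approx 0.58392$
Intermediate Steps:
$J{\left(D,g \right)} = \frac{-6 + g}{D + g}$
$z{\left(t \right)} = \frac{1}{t}$ ($z{\left(t \right)} = \frac{1}{t + 0} = \frac{1}{t}$)
$J{\left(-12,-1 \right)} - z{\left(-22 \right)} = \frac{-6 - 1}{-12 - 1} - \frac{1}{-22} = \frac{1}{-13} \left(-7\right) - - \frac{1}{22} = \left(- \frac{1}{13}\right) \left(-7\right) + \frac{1}{22} = \frac{7}{13} + \frac{1}{22} = \frac{167}{286}$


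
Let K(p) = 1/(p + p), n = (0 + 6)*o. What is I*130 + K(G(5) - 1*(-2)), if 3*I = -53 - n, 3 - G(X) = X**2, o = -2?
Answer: -213203/120 ≈ -1776.7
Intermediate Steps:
G(X) = 3 - X**2
n = -12 (n = (0 + 6)*(-2) = 6*(-2) = -12)
K(p) = 1/(2*p)
I = -41/3 (I = (-53 - 1*(-12))/3 = (-53 + 12)/3 = (1/3)*(-41) = -41/3 ≈ -13.667)
I*130 + K(G(5) - 1*(-2)) = -41/3*130 + 1/(2*((3 - 1*5**2) - 1*(-2))) = -5330/3 + 1/(2*((3 - 1*25) + 2)) = -5330/3 + 1/(2*((3 - 25) + 2)) = -5330/3 + 1/(2*(-22 + 2)) = -5330/3 + (1/2)/(-20) = -5330/3 + (1/2)*(-1/20) = -5330/3 - 1/40 = -213203/120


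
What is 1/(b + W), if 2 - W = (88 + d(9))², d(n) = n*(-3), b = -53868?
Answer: -1/57587 ≈ -1.7365e-5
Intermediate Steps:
d(n) = -3*n
W = -3719 (W = 2 - (88 - 3*9)² = 2 - (88 - 27)² = 2 - 1*61² = 2 - 1*3721 = 2 - 3721 = -3719)
1/(b + W) = 1/(-53868 - 3719) = 1/(-57587) = -1/57587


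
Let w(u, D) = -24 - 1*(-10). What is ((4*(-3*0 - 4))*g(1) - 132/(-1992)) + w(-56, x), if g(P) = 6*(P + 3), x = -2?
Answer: -66057/166 ≈ -397.93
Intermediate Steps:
w(u, D) = -14 (w(u, D) = -24 + 10 = -14)
g(P) = 18 + 6*P (g(P) = 6*(3 + P) = 18 + 6*P)
((4*(-3*0 - 4))*g(1) - 132/(-1992)) + w(-56, x) = ((4*(-3*0 - 4))*(18 + 6*1) - 132/(-1992)) - 14 = ((4*(0 - 4))*(18 + 6) - 132*(-1/1992)) - 14 = ((4*(-4))*24 + 11/166) - 14 = (-16*24 + 11/166) - 14 = (-384 + 11/166) - 14 = -63733/166 - 14 = -66057/166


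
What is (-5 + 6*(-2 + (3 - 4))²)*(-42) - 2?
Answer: -2060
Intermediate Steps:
(-5 + 6*(-2 + (3 - 4))²)*(-42) - 2 = (-5 + 6*(-2 - 1)²)*(-42) - 2 = (-5 + 6*(-3)²)*(-42) - 2 = (-5 + 6*9)*(-42) - 2 = (-5 + 54)*(-42) - 2 = 49*(-42) - 2 = -2058 - 2 = -2060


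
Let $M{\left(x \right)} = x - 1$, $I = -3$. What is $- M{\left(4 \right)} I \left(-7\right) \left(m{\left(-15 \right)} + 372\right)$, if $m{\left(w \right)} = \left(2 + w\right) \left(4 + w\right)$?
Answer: $-32445$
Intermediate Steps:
$M{\left(x \right)} = -1 + x$
$- M{\left(4 \right)} I \left(-7\right) \left(m{\left(-15 \right)} + 372\right) = - \left(-1 + 4\right) \left(-3\right) \left(-7\right) \left(\left(8 + \left(-15\right)^{2} + 6 \left(-15\right)\right) + 372\right) = - 3 \left(-3\right) \left(-7\right) \left(\left(8 + 225 - 90\right) + 372\right) = - \left(-9\right) \left(-7\right) \left(143 + 372\right) = - 63 \cdot 515 = \left(-1\right) 32445 = -32445$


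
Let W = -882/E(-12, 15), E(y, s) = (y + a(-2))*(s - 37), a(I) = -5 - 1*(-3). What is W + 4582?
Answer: 100741/22 ≈ 4579.1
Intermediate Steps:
a(I) = -2 (a(I) = -5 + 3 = -2)
E(y, s) = (-37 + s)*(-2 + y) (E(y, s) = (y - 2)*(s - 37) = (-2 + y)*(-37 + s) = (-37 + s)*(-2 + y))
W = -63/22 (W = -882/(74 - 37*(-12) - 2*15 + 15*(-12)) = -882/(74 + 444 - 30 - 180) = -882/308 = -882*1/308 = -63/22 ≈ -2.8636)
W + 4582 = -63/22 + 4582 = 100741/22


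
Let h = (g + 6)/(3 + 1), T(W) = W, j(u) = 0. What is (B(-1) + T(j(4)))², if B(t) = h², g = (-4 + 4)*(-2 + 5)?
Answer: 81/16 ≈ 5.0625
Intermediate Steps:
g = 0 (g = 0*3 = 0)
h = 3/2 (h = (0 + 6)/(3 + 1) = 6/4 = 6*(¼) = 3/2 ≈ 1.5000)
B(t) = 9/4 (B(t) = (3/2)² = 9/4)
(B(-1) + T(j(4)))² = (9/4 + 0)² = (9/4)² = 81/16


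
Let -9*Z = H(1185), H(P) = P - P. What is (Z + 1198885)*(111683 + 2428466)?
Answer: 3045346533865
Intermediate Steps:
H(P) = 0
Z = 0 (Z = -⅑*0 = 0)
(Z + 1198885)*(111683 + 2428466) = (0 + 1198885)*(111683 + 2428466) = 1198885*2540149 = 3045346533865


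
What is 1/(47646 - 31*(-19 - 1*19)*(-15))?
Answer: 1/29976 ≈ 3.3360e-5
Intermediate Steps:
1/(47646 - 31*(-19 - 1*19)*(-15)) = 1/(47646 - 31*(-19 - 19)*(-15)) = 1/(47646 - 31*(-38)*(-15)) = 1/(47646 + 1178*(-15)) = 1/(47646 - 17670) = 1/29976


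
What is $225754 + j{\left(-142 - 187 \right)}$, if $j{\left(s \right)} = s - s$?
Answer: $225754$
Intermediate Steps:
$j{\left(s \right)} = 0$
$225754 + j{\left(-142 - 187 \right)} = 225754 + 0 = 225754$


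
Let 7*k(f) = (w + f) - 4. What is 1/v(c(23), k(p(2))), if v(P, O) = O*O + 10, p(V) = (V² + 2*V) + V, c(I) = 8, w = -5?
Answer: 49/491 ≈ 0.099796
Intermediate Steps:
p(V) = V² + 3*V
k(f) = -9/7 + f/7 (k(f) = ((-5 + f) - 4)/7 = (-9 + f)/7 = -9/7 + f/7)
v(P, O) = 10 + O² (v(P, O) = O² + 10 = 10 + O²)
1/v(c(23), k(p(2))) = 1/(10 + (-9/7 + (2*(3 + 2))/7)²) = 1/(10 + (-9/7 + (2*5)/7)²) = 1/(10 + (-9/7 + (⅐)*10)²) = 1/(10 + (-9/7 + 10/7)²) = 1/(10 + (⅐)²) = 1/(10 + 1/49) = 1/(491/49) = 49/491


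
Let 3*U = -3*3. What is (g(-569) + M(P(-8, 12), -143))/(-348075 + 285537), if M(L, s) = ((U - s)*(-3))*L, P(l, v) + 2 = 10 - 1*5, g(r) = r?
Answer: 1829/62538 ≈ 0.029246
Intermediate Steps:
U = -3 (U = (-3*3)/3 = (1/3)*(-9) = -3)
P(l, v) = 3 (P(l, v) = -2 + (10 - 1*5) = -2 + (10 - 5) = -2 + 5 = 3)
M(L, s) = L*(9 + 3*s) (M(L, s) = ((-3 - s)*(-3))*L = (9 + 3*s)*L = L*(9 + 3*s))
(g(-569) + M(P(-8, 12), -143))/(-348075 + 285537) = (-569 + 3*3*(3 - 143))/(-348075 + 285537) = (-569 + 3*3*(-140))/(-62538) = (-569 - 1260)*(-1/62538) = -1829*(-1/62538) = 1829/62538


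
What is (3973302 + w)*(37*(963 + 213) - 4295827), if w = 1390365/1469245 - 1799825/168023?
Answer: -834197508902508852739520/49373390527 ≈ -1.6896e+13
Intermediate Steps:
w = -482154116746/49373390527 (w = 1390365*(1/1469245) - 1799825*1/168023 = 278073/293849 - 1799825/168023 = -482154116746/49373390527 ≈ -9.7655)
(3973302 + w)*(37*(963 + 213) - 4295827) = (3973302 - 482154116746/49373390527)*(37*(963 + 213) - 4295827) = 196174909173593408*(37*1176 - 4295827)/49373390527 = 196174909173593408*(43512 - 4295827)/49373390527 = (196174909173593408/49373390527)*(-4252315) = -834197508902508852739520/49373390527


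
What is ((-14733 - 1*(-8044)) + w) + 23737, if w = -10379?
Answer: 6669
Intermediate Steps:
((-14733 - 1*(-8044)) + w) + 23737 = ((-14733 - 1*(-8044)) - 10379) + 23737 = ((-14733 + 8044) - 10379) + 23737 = (-6689 - 10379) + 23737 = -17068 + 23737 = 6669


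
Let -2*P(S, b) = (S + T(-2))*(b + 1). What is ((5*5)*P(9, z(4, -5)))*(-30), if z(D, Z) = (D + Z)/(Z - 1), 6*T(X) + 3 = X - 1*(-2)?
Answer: 14875/4 ≈ 3718.8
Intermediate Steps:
T(X) = -⅙ + X/6 (T(X) = -½ + (X - 1*(-2))/6 = -½ + (X + 2)/6 = -½ + (2 + X)/6 = -½ + (⅓ + X/6) = -⅙ + X/6)
z(D, Z) = (D + Z)/(-1 + Z)
P(S, b) = -(1 + b)*(-½ + S)/2 (P(S, b) = -(S + (-⅙ + (⅙)*(-2)))*(b + 1)/2 = -(S + (-⅙ - ⅓))*(1 + b)/2 = -(S - ½)*(1 + b)/2 = -(-½ + S)*(1 + b)/2 = -(1 + b)*(-½ + S)/2)
((5*5)*P(9, z(4, -5)))*(-30) = ((5*5)*(¼ - ½*9 + ((4 - 5)/(-1 - 5))/4 - ½*9*(4 - 5)/(-1 - 5)))*(-30) = (25*(¼ - 9/2 + (-1/(-6))/4 - ½*9*-1/(-6)))*(-30) = (25*(¼ - 9/2 + (-⅙*(-1))/4 - ½*9*(-⅙*(-1))))*(-30) = (25*(¼ - 9/2 + (¼)*(⅙) - ½*9*⅙))*(-30) = (25*(¼ - 9/2 + 1/24 - ¾))*(-30) = (25*(-119/24))*(-30) = -2975/24*(-30) = 14875/4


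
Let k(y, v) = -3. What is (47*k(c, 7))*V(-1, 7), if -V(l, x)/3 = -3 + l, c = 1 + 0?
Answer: -1692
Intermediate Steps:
c = 1
V(l, x) = 9 - 3*l (V(l, x) = -3*(-3 + l) = 9 - 3*l)
(47*k(c, 7))*V(-1, 7) = (47*(-3))*(9 - 3*(-1)) = -141*(9 + 3) = -141*12 = -1692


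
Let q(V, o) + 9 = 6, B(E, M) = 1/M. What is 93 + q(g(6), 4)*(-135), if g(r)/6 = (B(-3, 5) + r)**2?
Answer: 498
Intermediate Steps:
g(r) = 6*(1/5 + r)**2
q(V, o) = -3 (q(V, o) = -9 + 6 = -3)
93 + q(g(6), 4)*(-135) = 93 - 3*(-135) = 93 + 405 = 498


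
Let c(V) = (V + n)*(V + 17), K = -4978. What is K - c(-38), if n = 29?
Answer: -5167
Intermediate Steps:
c(V) = (17 + V)*(29 + V) (c(V) = (V + 29)*(V + 17) = (29 + V)*(17 + V) = (17 + V)*(29 + V))
K - c(-38) = -4978 - (493 + (-38)² + 46*(-38)) = -4978 - (493 + 1444 - 1748) = -4978 - 1*189 = -4978 - 189 = -5167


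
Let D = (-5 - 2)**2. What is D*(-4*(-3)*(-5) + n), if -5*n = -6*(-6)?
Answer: -16464/5 ≈ -3292.8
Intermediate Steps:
n = -36/5 (n = -(-6)*(-6)/5 = -1/5*36 = -36/5 ≈ -7.2000)
D = 49 (D = (-7)**2 = 49)
D*(-4*(-3)*(-5) + n) = 49*(-4*(-3)*(-5) - 36/5) = 49*(12*(-5) - 36/5) = 49*(-60 - 36/5) = 49*(-336/5) = -16464/5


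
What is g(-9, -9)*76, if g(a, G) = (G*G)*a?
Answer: -55404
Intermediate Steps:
g(a, G) = a*G² (g(a, G) = G²*a = a*G²)
g(-9, -9)*76 = -9*(-9)²*76 = -9*81*76 = -729*76 = -55404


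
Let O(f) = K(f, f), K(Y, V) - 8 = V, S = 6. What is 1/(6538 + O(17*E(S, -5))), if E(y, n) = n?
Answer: 1/6461 ≈ 0.00015477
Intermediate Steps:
K(Y, V) = 8 + V
O(f) = 8 + f
1/(6538 + O(17*E(S, -5))) = 1/(6538 + (8 + 17*(-5))) = 1/(6538 + (8 - 85)) = 1/(6538 - 77) = 1/6461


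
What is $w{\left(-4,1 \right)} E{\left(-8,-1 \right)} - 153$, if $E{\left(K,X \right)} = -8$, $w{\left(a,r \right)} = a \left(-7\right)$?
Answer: $-377$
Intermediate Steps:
$w{\left(a,r \right)} = - 7 a$
$w{\left(-4,1 \right)} E{\left(-8,-1 \right)} - 153 = \left(-7\right) \left(-4\right) \left(-8\right) - 153 = 28 \left(-8\right) - 153 = -224 - 153 = -377$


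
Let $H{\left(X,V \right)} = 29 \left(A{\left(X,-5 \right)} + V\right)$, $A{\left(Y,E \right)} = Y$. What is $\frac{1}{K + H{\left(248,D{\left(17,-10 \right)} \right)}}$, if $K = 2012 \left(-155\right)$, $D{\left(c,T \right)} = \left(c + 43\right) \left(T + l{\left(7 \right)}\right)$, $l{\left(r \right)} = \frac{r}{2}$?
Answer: $- \frac{1}{315978} \approx -3.1648 \cdot 10^{-6}$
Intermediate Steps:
$l{\left(r \right)} = \frac{r}{2}$ ($l{\left(r \right)} = r \frac{1}{2} = \frac{r}{2}$)
$D{\left(c,T \right)} = \left(43 + c\right) \left(\frac{7}{2} + T\right)$ ($D{\left(c,T \right)} = \left(c + 43\right) \left(T + \frac{1}{2} \cdot 7\right) = \left(43 + c\right) \left(T + \frac{7}{2}\right) = \left(43 + c\right) \left(\frac{7}{2} + T\right)$)
$H{\left(X,V \right)} = 29 V + 29 X$ ($H{\left(X,V \right)} = 29 \left(X + V\right) = 29 \left(V + X\right) = 29 V + 29 X$)
$K = -311860$
$\frac{1}{K + H{\left(248,D{\left(17,-10 \right)} \right)}} = \frac{1}{-311860 + \left(29 \left(\frac{301}{2} + 43 \left(-10\right) + \frac{7}{2} \cdot 17 - 170\right) + 29 \cdot 248\right)} = \frac{1}{-311860 + \left(29 \left(\frac{301}{2} - 430 + \frac{119}{2} - 170\right) + 7192\right)} = \frac{1}{-311860 + \left(29 \left(-390\right) + 7192\right)} = \frac{1}{-311860 + \left(-11310 + 7192\right)} = \frac{1}{-311860 - 4118} = \frac{1}{-315978} = - \frac{1}{315978}$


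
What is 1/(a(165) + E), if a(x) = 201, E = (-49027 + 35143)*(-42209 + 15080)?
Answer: 1/376659237 ≈ 2.6549e-9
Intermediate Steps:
E = 376659036 (E = -13884*(-27129) = 376659036)
1/(a(165) + E) = 1/(201 + 376659036) = 1/376659237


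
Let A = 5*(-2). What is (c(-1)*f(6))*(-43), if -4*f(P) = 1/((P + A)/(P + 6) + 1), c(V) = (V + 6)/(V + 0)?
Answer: -645/8 ≈ -80.625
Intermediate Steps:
A = -10
c(V) = (6 + V)/V
f(P) = -1/(4*(1 + (-10 + P)/(6 + P))) (f(P) = -1/(4*((P - 10)/(P + 6) + 1)) = -1/(4*((-10 + P)/(6 + P) + 1)) = -1/(4*(1 + (-10 + P)/(6 + P))))
(c(-1)*f(6))*(-43) = (((6 - 1)/(-1))*((-6 - 1*6)/(8*(-2 + 6))))*(-43) = ((-1*5)*((⅛)*(-6 - 6)/4))*(-43) = -5*(-12)/(8*4)*(-43) = -5*(-3/8)*(-43) = (15/8)*(-43) = -645/8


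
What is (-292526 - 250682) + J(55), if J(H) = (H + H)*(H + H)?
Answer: -531108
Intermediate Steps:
J(H) = 4*H² (J(H) = (2*H)*(2*H) = 4*H²)
(-292526 - 250682) + J(55) = (-292526 - 250682) + 4*55² = -543208 + 4*3025 = -543208 + 12100 = -531108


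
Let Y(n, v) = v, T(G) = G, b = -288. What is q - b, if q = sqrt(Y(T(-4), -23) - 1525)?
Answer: 288 + 6*I*sqrt(43) ≈ 288.0 + 39.345*I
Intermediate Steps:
q = 6*I*sqrt(43) (q = sqrt(-23 - 1525) = sqrt(-1548) = 6*I*sqrt(43) ≈ 39.345*I)
q - b = 6*I*sqrt(43) - 1*(-288) = 6*I*sqrt(43) + 288 = 288 + 6*I*sqrt(43)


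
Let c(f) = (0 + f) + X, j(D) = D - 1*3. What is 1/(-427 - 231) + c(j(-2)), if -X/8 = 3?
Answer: -19083/658 ≈ -29.002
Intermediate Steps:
j(D) = -3 + D (j(D) = D - 3 = -3 + D)
X = -24 (X = -8*3 = -24)
c(f) = -24 + f (c(f) = (0 + f) - 24 = f - 24 = -24 + f)
1/(-427 - 231) + c(j(-2)) = 1/(-427 - 231) + (-24 + (-3 - 2)) = 1/(-658) + (-24 - 5) = -1/658 - 29 = -19083/658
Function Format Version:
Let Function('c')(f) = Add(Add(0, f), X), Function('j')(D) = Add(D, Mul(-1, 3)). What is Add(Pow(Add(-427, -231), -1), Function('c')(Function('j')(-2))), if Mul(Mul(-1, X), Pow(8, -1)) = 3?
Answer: Rational(-19083, 658) ≈ -29.002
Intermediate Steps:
Function('j')(D) = Add(-3, D) (Function('j')(D) = Add(D, -3) = Add(-3, D))
X = -24 (X = Mul(-8, 3) = -24)
Function('c')(f) = Add(-24, f) (Function('c')(f) = Add(Add(0, f), -24) = Add(f, -24) = Add(-24, f))
Add(Pow(Add(-427, -231), -1), Function('c')(Function('j')(-2))) = Add(Pow(Add(-427, -231), -1), Add(-24, Add(-3, -2))) = Add(Pow(-658, -1), Add(-24, -5)) = Add(Rational(-1, 658), -29) = Rational(-19083, 658)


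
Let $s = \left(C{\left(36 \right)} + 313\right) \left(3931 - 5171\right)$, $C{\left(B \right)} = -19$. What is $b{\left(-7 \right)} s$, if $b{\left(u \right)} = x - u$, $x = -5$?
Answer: $-729120$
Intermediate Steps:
$s = -364560$ ($s = \left(-19 + 313\right) \left(3931 - 5171\right) = 294 \left(-1240\right) = -364560$)
$b{\left(u \right)} = -5 - u$
$b{\left(-7 \right)} s = \left(-5 - -7\right) \left(-364560\right) = \left(-5 + 7\right) \left(-364560\right) = 2 \left(-364560\right) = -729120$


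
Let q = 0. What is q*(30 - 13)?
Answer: 0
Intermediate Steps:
q*(30 - 13) = 0*(30 - 13) = 0*17 = 0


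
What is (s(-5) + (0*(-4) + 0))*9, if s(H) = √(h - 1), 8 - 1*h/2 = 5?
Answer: 9*√5 ≈ 20.125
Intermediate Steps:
h = 6 (h = 16 - 2*5 = 16 - 10 = 6)
s(H) = √5 (s(H) = √(6 - 1) = √5)
(s(-5) + (0*(-4) + 0))*9 = (√5 + (0*(-4) + 0))*9 = (√5 + (0 + 0))*9 = (√5 + 0)*9 = √5*9 = 9*√5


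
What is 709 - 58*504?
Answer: -28523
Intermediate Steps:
709 - 58*504 = 709 - 29232 = -28523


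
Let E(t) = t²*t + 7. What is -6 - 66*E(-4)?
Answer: 3756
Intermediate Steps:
E(t) = 7 + t³ (E(t) = t³ + 7 = 7 + t³)
-6 - 66*E(-4) = -6 - 66*(7 + (-4)³) = -6 - 66*(7 - 64) = -6 - 66*(-57) = -6 + 3762 = 3756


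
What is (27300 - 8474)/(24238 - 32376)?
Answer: -9413/4069 ≈ -2.3133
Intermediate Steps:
(27300 - 8474)/(24238 - 32376) = 18826/(-8138) = 18826*(-1/8138) = -9413/4069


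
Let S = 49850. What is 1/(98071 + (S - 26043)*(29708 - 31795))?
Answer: -1/49587138 ≈ -2.0167e-8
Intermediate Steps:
1/(98071 + (S - 26043)*(29708 - 31795)) = 1/(98071 + (49850 - 26043)*(29708 - 31795)) = 1/(98071 + 23807*(-2087)) = 1/(98071 - 49685209) = 1/(-49587138) = -1/49587138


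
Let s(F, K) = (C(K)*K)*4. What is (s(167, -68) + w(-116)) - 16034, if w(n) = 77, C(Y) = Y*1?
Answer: 2539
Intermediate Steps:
C(Y) = Y
s(F, K) = 4*K² (s(F, K) = (K*K)*4 = K²*4 = 4*K²)
(s(167, -68) + w(-116)) - 16034 = (4*(-68)² + 77) - 16034 = (4*4624 + 77) - 16034 = (18496 + 77) - 16034 = 18573 - 16034 = 2539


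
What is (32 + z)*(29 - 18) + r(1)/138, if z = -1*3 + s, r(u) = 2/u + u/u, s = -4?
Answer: 12651/46 ≈ 275.02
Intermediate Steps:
r(u) = 1 + 2/u (r(u) = 2/u + 1 = 1 + 2/u)
z = -7 (z = -1*3 - 4 = -3 - 4 = -7)
(32 + z)*(29 - 18) + r(1)/138 = (32 - 7)*(29 - 18) + ((2 + 1)/1)/138 = 25*11 + (1*3)*(1/138) = 275 + 3*(1/138) = 275 + 1/46 = 12651/46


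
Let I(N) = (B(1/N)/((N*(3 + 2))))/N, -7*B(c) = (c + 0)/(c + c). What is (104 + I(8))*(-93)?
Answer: -43330467/4480 ≈ -9672.0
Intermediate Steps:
B(c) = -1/14 (B(c) = -(c + 0)/(7*(c + c)) = -c/(7*(2*c)) = -c*1/(2*c)/7 = -⅐*½ = -1/14)
I(N) = -1/(70*N²) (I(N) = (-1/(N*(3 + 2))/14)/N = (-1/(5*N)/14)/N = (-1/(70*N))/N = -1/(70*N²))
(104 + I(8))*(-93) = (104 - 1/70/8²)*(-93) = (104 - 1/70*1/64)*(-93) = (104 - 1/4480)*(-93) = (465919/4480)*(-93) = -43330467/4480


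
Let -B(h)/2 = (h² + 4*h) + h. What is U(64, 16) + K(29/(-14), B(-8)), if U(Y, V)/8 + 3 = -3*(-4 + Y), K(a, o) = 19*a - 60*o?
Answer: 19273/14 ≈ 1376.6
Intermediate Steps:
B(h) = -10*h - 2*h² (B(h) = -2*((h² + 4*h) + h) = -2*(h² + 5*h) = -10*h - 2*h²)
K(a, o) = -60*o + 19*a
U(Y, V) = 72 - 24*Y (U(Y, V) = -24 + 8*(-3*(-4 + Y)) = -24 + 8*(12 - 3*Y) = -24 + (96 - 24*Y) = 72 - 24*Y)
U(64, 16) + K(29/(-14), B(-8)) = (72 - 24*64) + (-(-120)*(-8)*(5 - 8) + 19*(29/(-14))) = (72 - 1536) + (-(-120)*(-8)*(-3) + 19*(29*(-1/14))) = -1464 + (-60*(-48) + 19*(-29/14)) = -1464 + (2880 - 551/14) = -1464 + 39769/14 = 19273/14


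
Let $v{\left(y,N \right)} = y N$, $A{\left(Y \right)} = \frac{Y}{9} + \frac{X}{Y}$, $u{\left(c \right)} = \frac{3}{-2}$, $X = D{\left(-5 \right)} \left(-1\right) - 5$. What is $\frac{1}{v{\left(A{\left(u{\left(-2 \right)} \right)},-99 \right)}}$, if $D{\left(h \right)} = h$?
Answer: $\frac{2}{33} \approx 0.060606$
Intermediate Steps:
$X = 0$ ($X = \left(-5\right) \left(-1\right) - 5 = 5 - 5 = 0$)
$u{\left(c \right)} = - \frac{3}{2}$ ($u{\left(c \right)} = 3 \left(- \frac{1}{2}\right) = - \frac{3}{2}$)
$A{\left(Y \right)} = \frac{Y}{9}$ ($A{\left(Y \right)} = \frac{Y}{9} + \frac{0}{Y} = Y \frac{1}{9} + 0 = \frac{Y}{9} + 0 = \frac{Y}{9}$)
$v{\left(y,N \right)} = N y$
$\frac{1}{v{\left(A{\left(u{\left(-2 \right)} \right)},-99 \right)}} = \frac{1}{\left(-99\right) \frac{1}{9} \left(- \frac{3}{2}\right)} = \frac{1}{\left(-99\right) \left(- \frac{1}{6}\right)} = \frac{1}{\frac{33}{2}} = \frac{2}{33}$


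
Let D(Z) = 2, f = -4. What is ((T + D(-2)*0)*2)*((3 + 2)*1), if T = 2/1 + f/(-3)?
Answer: 100/3 ≈ 33.333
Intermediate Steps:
T = 10/3 (T = 2/1 - 4/(-3) = 2*1 - 4*(-⅓) = 2 + 4/3 = 10/3 ≈ 3.3333)
((T + D(-2)*0)*2)*((3 + 2)*1) = ((10/3 + 2*0)*2)*((3 + 2)*1) = ((10/3 + 0)*2)*(5*1) = ((10/3)*2)*5 = (20/3)*5 = 100/3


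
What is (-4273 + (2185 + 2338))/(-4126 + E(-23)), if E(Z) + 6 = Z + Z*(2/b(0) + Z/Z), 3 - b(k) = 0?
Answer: -75/1258 ≈ -0.059618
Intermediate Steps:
b(k) = 3 (b(k) = 3 - 1*0 = 3 + 0 = 3)
E(Z) = -6 + 8*Z/3 (E(Z) = -6 + (Z + Z*(2/3 + Z/Z)) = -6 + (Z + Z*(2*(⅓) + 1)) = -6 + (Z + Z*(⅔ + 1)) = -6 + (Z + Z*(5/3)) = -6 + (Z + 5*Z/3) = -6 + 8*Z/3)
(-4273 + (2185 + 2338))/(-4126 + E(-23)) = (-4273 + (2185 + 2338))/(-4126 + (-6 + (8/3)*(-23))) = (-4273 + 4523)/(-4126 + (-6 - 184/3)) = 250/(-4126 - 202/3) = 250/(-12580/3) = 250*(-3/12580) = -75/1258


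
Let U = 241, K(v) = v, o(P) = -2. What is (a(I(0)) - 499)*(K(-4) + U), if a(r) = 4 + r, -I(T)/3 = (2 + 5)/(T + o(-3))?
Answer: -229653/2 ≈ -1.1483e+5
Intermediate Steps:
I(T) = -21/(-2 + T) (I(T) = -3*(2 + 5)/(T - 2) = -21/(-2 + T))
(a(I(0)) - 499)*(K(-4) + U) = ((4 - 21/(-2 + 0)) - 499)*(-4 + 241) = ((4 - 21/(-2)) - 499)*237 = ((4 - 21*(-1/2)) - 499)*237 = ((4 + 21/2) - 499)*237 = (29/2 - 499)*237 = -969/2*237 = -229653/2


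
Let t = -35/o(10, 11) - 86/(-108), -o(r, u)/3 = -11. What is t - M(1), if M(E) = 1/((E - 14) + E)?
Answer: -215/1188 ≈ -0.18098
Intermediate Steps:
o(r, u) = 33 (o(r, u) = -3*(-11) = 33)
M(E) = 1/(-14 + 2*E) (M(E) = 1/((-14 + E) + E) = 1/(-14 + 2*E))
t = -157/594 (t = -35/33 - 86/(-108) = -35*1/33 - 86*(-1/108) = -35/33 + 43/54 = -157/594 ≈ -0.26431)
t - M(1) = -157/594 - 1/(2*(-7 + 1)) = -157/594 - 1/(2*(-6)) = -157/594 - (-1)/(2*6) = -157/594 - 1*(-1/12) = -157/594 + 1/12 = -215/1188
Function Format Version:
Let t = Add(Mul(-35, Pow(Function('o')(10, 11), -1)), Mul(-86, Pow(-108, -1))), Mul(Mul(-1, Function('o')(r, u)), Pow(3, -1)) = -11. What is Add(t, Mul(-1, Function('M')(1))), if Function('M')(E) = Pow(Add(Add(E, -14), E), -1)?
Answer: Rational(-215, 1188) ≈ -0.18098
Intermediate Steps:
Function('o')(r, u) = 33 (Function('o')(r, u) = Mul(-3, -11) = 33)
Function('M')(E) = Pow(Add(-14, Mul(2, E)), -1) (Function('M')(E) = Pow(Add(Add(-14, E), E), -1) = Pow(Add(-14, Mul(2, E)), -1))
t = Rational(-157, 594) (t = Add(Mul(-35, Pow(33, -1)), Mul(-86, Pow(-108, -1))) = Add(Mul(-35, Rational(1, 33)), Mul(-86, Rational(-1, 108))) = Add(Rational(-35, 33), Rational(43, 54)) = Rational(-157, 594) ≈ -0.26431)
Add(t, Mul(-1, Function('M')(1))) = Add(Rational(-157, 594), Mul(-1, Mul(Rational(1, 2), Pow(Add(-7, 1), -1)))) = Add(Rational(-157, 594), Mul(-1, Mul(Rational(1, 2), Pow(-6, -1)))) = Add(Rational(-157, 594), Mul(-1, Mul(Rational(1, 2), Rational(-1, 6)))) = Add(Rational(-157, 594), Mul(-1, Rational(-1, 12))) = Add(Rational(-157, 594), Rational(1, 12)) = Rational(-215, 1188)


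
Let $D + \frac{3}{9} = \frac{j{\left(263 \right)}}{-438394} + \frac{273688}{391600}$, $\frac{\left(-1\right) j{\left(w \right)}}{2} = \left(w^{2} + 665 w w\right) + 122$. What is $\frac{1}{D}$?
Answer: $\frac{2926279950}{616059865741} \approx 0.00475$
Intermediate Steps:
$j{\left(w \right)} = -244 - 1332 w^{2}$ ($j{\left(w \right)} = - 2 \left(\left(w^{2} + 665 w w\right) + 122\right) = - 2 \left(\left(w^{2} + 665 w^{2}\right) + 122\right) = - 2 \left(666 w^{2} + 122\right) = - 2 \left(122 + 666 w^{2}\right) = -244 - 1332 w^{2}$)
$D = \frac{616059865741}{2926279950}$ ($D = - \frac{1}{3} + \left(\frac{-244 - 1332 \cdot 263^{2}}{-438394} + \frac{273688}{391600}\right) = - \frac{1}{3} + \left(\left(-244 - 92133108\right) \left(- \frac{1}{438394}\right) + 273688 \cdot \frac{1}{391600}\right) = - \frac{1}{3} + \left(\left(-244 - 92133108\right) \left(- \frac{1}{438394}\right) + \frac{34211}{48950}\right) = - \frac{1}{3} + \left(\left(-92133352\right) \left(- \frac{1}{438394}\right) + \frac{34211}{48950}\right) = - \frac{1}{3} + \left(\frac{46066676}{219197} + \frac{34211}{48950}\right) = - \frac{1}{3} + \frac{205678430797}{975426650} = \frac{616059865741}{2926279950} \approx 210.53$)
$\frac{1}{D} = \frac{1}{\frac{616059865741}{2926279950}} = \frac{2926279950}{616059865741}$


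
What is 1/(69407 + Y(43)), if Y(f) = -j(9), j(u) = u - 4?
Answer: 1/69402 ≈ 1.4409e-5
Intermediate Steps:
j(u) = -4 + u
Y(f) = -5 (Y(f) = -(-4 + 9) = -1*5 = -5)
1/(69407 + Y(43)) = 1/(69407 - 5) = 1/69402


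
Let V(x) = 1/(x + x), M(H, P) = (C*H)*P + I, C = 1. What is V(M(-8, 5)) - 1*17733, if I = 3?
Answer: -1312243/74 ≈ -17733.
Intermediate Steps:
M(H, P) = 3 + H*P (M(H, P) = (1*H)*P + 3 = H*P + 3 = 3 + H*P)
V(x) = 1/(2*x)
V(M(-8, 5)) - 1*17733 = 1/(2*(3 - 8*5)) - 1*17733 = 1/(2*(3 - 40)) - 17733 = (1/2)/(-37) - 17733 = (1/2)*(-1/37) - 17733 = -1/74 - 17733 = -1312243/74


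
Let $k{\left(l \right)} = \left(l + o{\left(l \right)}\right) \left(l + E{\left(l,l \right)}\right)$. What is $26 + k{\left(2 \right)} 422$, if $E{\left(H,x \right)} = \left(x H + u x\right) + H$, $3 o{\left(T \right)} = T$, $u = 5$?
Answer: $20282$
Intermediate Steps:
$o{\left(T \right)} = \frac{T}{3}$
$E{\left(H,x \right)} = H + 5 x + H x$ ($E{\left(H,x \right)} = \left(x H + 5 x\right) + H = \left(H x + 5 x\right) + H = \left(5 x + H x\right) + H = H + 5 x + H x$)
$k{\left(l \right)} = \frac{4 l \left(l^{2} + 7 l\right)}{3}$ ($k{\left(l \right)} = \left(l + \frac{l}{3}\right) \left(l + \left(l + 5 l + l l\right)\right) = \frac{4 l}{3} \left(l + \left(l + 5 l + l^{2}\right)\right) = \frac{4 l}{3} \left(l + \left(l^{2} + 6 l\right)\right) = \frac{4 l}{3} \left(l^{2} + 7 l\right) = \frac{4 l \left(l^{2} + 7 l\right)}{3}$)
$26 + k{\left(2 \right)} 422 = 26 + \frac{4 \cdot 2^{2} \left(7 + 2\right)}{3} \cdot 422 = 26 + \frac{4}{3} \cdot 4 \cdot 9 \cdot 422 = 26 + 48 \cdot 422 = 26 + 20256 = 20282$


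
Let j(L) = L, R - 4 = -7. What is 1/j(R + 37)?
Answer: 1/34 ≈ 0.029412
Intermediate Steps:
R = -3 (R = 4 - 7 = -3)
1/j(R + 37) = 1/(-3 + 37) = 1/34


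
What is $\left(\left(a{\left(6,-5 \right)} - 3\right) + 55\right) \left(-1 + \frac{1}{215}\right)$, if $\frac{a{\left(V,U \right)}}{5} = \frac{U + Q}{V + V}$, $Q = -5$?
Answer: $- \frac{30709}{645} \approx -47.611$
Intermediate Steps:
$a{\left(V,U \right)} = \frac{5 \left(-5 + U\right)}{2 V}$ ($a{\left(V,U \right)} = 5 \frac{U - 5}{V + V} = 5 \frac{-5 + U}{2 V} = \frac{5 \left(-5 + U\right)}{2 V}$)
$\left(\left(a{\left(6,-5 \right)} - 3\right) + 55\right) \left(-1 + \frac{1}{215}\right) = \left(\left(\frac{5 \left(-5 - 5\right)}{2 \cdot 6} - 3\right) + 55\right) \left(-1 + \frac{1}{215}\right) = \left(\left(\frac{5}{2} \cdot \frac{1}{6} \left(-10\right) - 3\right) + 55\right) \left(-1 + \frac{1}{215}\right) = \left(\left(- \frac{25}{6} - 3\right) + 55\right) \left(- \frac{214}{215}\right) = \left(- \frac{43}{6} + 55\right) \left(- \frac{214}{215}\right) = \frac{287}{6} \left(- \frac{214}{215}\right) = - \frac{30709}{645}$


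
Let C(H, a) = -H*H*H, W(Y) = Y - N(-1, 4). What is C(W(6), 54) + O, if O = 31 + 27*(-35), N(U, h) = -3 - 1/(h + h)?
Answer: -856985/512 ≈ -1673.8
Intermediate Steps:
N(U, h) = -3 - 1/(2*h)
W(Y) = 25/8 + Y (W(Y) = Y - (-3 - 1/2/4) = Y - (-3 - 1/2*1/4) = Y - (-3 - 1/8) = Y - 1*(-25/8) = Y + 25/8 = 25/8 + Y)
C(H, a) = -H**3 (C(H, a) = -H**2*H = -H**3)
O = -914 (O = 31 - 945 = -914)
C(W(6), 54) + O = -(25/8 + 6)**3 - 914 = -(73/8)**3 - 914 = -1*389017/512 - 914 = -389017/512 - 914 = -856985/512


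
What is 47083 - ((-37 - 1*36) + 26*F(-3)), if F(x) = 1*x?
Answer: 47234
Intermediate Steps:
F(x) = x
47083 - ((-37 - 1*36) + 26*F(-3)) = 47083 - ((-37 - 1*36) + 26*(-3)) = 47083 - ((-37 - 36) - 78) = 47083 - (-73 - 78) = 47083 - 1*(-151) = 47083 + 151 = 47234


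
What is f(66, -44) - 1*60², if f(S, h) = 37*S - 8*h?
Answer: -806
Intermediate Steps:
f(S, h) = -8*h + 37*S
f(66, -44) - 1*60² = (-8*(-44) + 37*66) - 1*60² = (352 + 2442) - 1*3600 = 2794 - 3600 = -806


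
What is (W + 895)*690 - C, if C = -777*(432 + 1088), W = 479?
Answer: 2129100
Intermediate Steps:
C = -1181040 (C = -777*1520 = -1181040)
(W + 895)*690 - C = (479 + 895)*690 - 1*(-1181040) = 1374*690 + 1181040 = 948060 + 1181040 = 2129100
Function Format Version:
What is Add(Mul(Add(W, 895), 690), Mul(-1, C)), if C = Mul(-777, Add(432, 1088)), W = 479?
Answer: 2129100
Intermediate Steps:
C = -1181040 (C = Mul(-777, 1520) = -1181040)
Add(Mul(Add(W, 895), 690), Mul(-1, C)) = Add(Mul(Add(479, 895), 690), Mul(-1, -1181040)) = Add(Mul(1374, 690), 1181040) = Add(948060, 1181040) = 2129100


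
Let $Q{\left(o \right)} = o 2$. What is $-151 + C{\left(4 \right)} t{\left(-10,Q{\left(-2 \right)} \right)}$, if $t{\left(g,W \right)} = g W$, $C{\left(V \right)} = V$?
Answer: $9$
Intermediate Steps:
$Q{\left(o \right)} = 2 o$
$t{\left(g,W \right)} = W g$
$-151 + C{\left(4 \right)} t{\left(-10,Q{\left(-2 \right)} \right)} = -151 + 4 \cdot 2 \left(-2\right) \left(-10\right) = -151 + 4 \left(\left(-4\right) \left(-10\right)\right) = -151 + 4 \cdot 40 = -151 + 160 = 9$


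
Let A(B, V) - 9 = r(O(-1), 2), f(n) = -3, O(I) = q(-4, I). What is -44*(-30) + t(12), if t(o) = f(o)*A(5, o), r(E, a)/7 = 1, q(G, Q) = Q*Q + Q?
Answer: 1272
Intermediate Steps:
q(G, Q) = Q + Q**2 (q(G, Q) = Q**2 + Q = Q + Q**2)
O(I) = I*(1 + I)
r(E, a) = 7 (r(E, a) = 7*1 = 7)
A(B, V) = 16 (A(B, V) = 9 + 7 = 16)
t(o) = -48 (t(o) = -3*16 = -48)
-44*(-30) + t(12) = -44*(-30) - 48 = 1320 - 48 = 1272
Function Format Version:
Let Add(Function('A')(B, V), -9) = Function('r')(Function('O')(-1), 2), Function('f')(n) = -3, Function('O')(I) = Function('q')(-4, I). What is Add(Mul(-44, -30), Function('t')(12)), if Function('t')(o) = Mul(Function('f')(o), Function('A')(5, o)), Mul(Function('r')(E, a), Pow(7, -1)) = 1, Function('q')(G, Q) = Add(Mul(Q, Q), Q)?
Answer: 1272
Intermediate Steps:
Function('q')(G, Q) = Add(Q, Pow(Q, 2)) (Function('q')(G, Q) = Add(Pow(Q, 2), Q) = Add(Q, Pow(Q, 2)))
Function('O')(I) = Mul(I, Add(1, I))
Function('r')(E, a) = 7 (Function('r')(E, a) = Mul(7, 1) = 7)
Function('A')(B, V) = 16 (Function('A')(B, V) = Add(9, 7) = 16)
Function('t')(o) = -48 (Function('t')(o) = Mul(-3, 16) = -48)
Add(Mul(-44, -30), Function('t')(12)) = Add(Mul(-44, -30), -48) = Add(1320, -48) = 1272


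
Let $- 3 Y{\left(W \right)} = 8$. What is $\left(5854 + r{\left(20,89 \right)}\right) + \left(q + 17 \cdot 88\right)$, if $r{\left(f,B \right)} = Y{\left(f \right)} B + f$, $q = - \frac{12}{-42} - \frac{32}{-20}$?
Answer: $\frac{749128}{105} \approx 7134.6$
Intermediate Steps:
$Y{\left(W \right)} = - \frac{8}{3}$ ($Y{\left(W \right)} = \left(- \frac{1}{3}\right) 8 = - \frac{8}{3}$)
$q = \frac{66}{35}$ ($q = \left(-12\right) \left(- \frac{1}{42}\right) - - \frac{8}{5} = \frac{2}{7} + \frac{8}{5} = \frac{66}{35} \approx 1.8857$)
$r{\left(f,B \right)} = f - \frac{8 B}{3}$ ($r{\left(f,B \right)} = - \frac{8 B}{3} + f = f - \frac{8 B}{3}$)
$\left(5854 + r{\left(20,89 \right)}\right) + \left(q + 17 \cdot 88\right) = \left(5854 + \left(20 - \frac{712}{3}\right)\right) + \left(\frac{66}{35} + 17 \cdot 88\right) = \left(5854 + \left(20 - \frac{712}{3}\right)\right) + \left(\frac{66}{35} + 1496\right) = \left(5854 - \frac{652}{3}\right) + \frac{52426}{35} = \frac{16910}{3} + \frac{52426}{35} = \frac{749128}{105}$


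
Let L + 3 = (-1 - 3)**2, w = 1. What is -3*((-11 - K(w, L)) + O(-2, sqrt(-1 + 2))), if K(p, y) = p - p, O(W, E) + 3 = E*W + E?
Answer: 45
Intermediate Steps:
L = 13 (L = -3 + (-1 - 3)**2 = -3 + (-4)**2 = -3 + 16 = 13)
O(W, E) = -3 + E + E*W (O(W, E) = -3 + (E*W + E) = -3 + (E + E*W) = -3 + E + E*W)
K(p, y) = 0
-3*((-11 - K(w, L)) + O(-2, sqrt(-1 + 2))) = -3*((-11 - 1*0) + (-3 + sqrt(-1 + 2) + sqrt(-1 + 2)*(-2))) = -3*((-11 + 0) + (-3 + sqrt(1) + sqrt(1)*(-2))) = -3*(-11 + (-3 + 1 + 1*(-2))) = -3*(-11 + (-3 + 1 - 2)) = -3*(-11 - 4) = -3*(-15) = 45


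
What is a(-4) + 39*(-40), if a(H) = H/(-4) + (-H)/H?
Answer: -1560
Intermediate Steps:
a(H) = -1 - H/4 (a(H) = H*(-1/4) - 1 = -H/4 - 1 = -1 - H/4)
a(-4) + 39*(-40) = (-1 - 1/4*(-4)) + 39*(-40) = (-1 + 1) - 1560 = 0 - 1560 = -1560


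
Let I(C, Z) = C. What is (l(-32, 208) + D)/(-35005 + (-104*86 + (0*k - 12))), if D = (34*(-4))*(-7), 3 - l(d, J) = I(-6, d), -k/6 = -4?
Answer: -961/43961 ≈ -0.021860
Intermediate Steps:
k = 24 (k = -6*(-4) = 24)
l(d, J) = 9 (l(d, J) = 3 - 1*(-6) = 3 + 6 = 9)
D = 952 (D = -136*(-7) = 952)
(l(-32, 208) + D)/(-35005 + (-104*86 + (0*k - 12))) = (9 + 952)/(-35005 + (-104*86 + (0*24 - 12))) = 961/(-35005 + (-8944 + (0 - 12))) = 961/(-35005 + (-8944 - 12)) = 961/(-35005 - 8956) = 961/(-43961) = 961*(-1/43961) = -961/43961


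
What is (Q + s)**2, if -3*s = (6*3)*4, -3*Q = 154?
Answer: 51076/9 ≈ 5675.1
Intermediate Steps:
Q = -154/3 (Q = -1/3*154 = -154/3 ≈ -51.333)
s = -24 (s = -6*3*4/3 = -6*4 = -1/3*72 = -24)
(Q + s)**2 = (-154/3 - 24)**2 = (-226/3)**2 = 51076/9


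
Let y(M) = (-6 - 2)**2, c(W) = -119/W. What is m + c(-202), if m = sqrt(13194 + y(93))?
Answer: 119/202 + sqrt(13258) ≈ 115.73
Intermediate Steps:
y(M) = 64 (y(M) = (-8)**2 = 64)
m = sqrt(13258) (m = sqrt(13194 + 64) = sqrt(13258) ≈ 115.14)
m + c(-202) = sqrt(13258) - 119/(-202) = sqrt(13258) - 119*(-1/202) = sqrt(13258) + 119/202 = 119/202 + sqrt(13258)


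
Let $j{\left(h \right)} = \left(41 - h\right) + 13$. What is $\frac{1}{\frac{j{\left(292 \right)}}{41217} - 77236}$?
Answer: $- \frac{41217}{3183436450} \approx -1.2947 \cdot 10^{-5}$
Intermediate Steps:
$j{\left(h \right)} = 54 - h$
$\frac{1}{\frac{j{\left(292 \right)}}{41217} - 77236} = \frac{1}{\frac{54 - 292}{41217} - 77236} = \frac{1}{\left(54 - 292\right) \frac{1}{41217} - 77236} = \frac{1}{\left(-238\right) \frac{1}{41217} - 77236} = \frac{1}{- \frac{238}{41217} - 77236} = \frac{1}{- \frac{3183436450}{41217}} = - \frac{41217}{3183436450}$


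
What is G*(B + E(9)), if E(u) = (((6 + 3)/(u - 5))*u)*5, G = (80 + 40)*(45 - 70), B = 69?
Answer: -510750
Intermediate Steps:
G = -3000 (G = 120*(-25) = -3000)
E(u) = 45*u/(-5 + u) (E(u) = ((9/(-5 + u))*u)*5 = (9*u/(-5 + u))*5 = 45*u/(-5 + u))
G*(B + E(9)) = -3000*(69 + 45*9/(-5 + 9)) = -3000*(69 + 45*9/4) = -3000*(69 + 45*9*(¼)) = -3000*(69 + 405/4) = -3000*681/4 = -510750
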